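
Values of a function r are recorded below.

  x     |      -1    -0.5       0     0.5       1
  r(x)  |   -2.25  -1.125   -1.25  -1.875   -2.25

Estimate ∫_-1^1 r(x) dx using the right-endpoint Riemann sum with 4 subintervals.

-3.25

Δx = 0.5.
Sum = 0.5·[(-1.125) + (-1.25) + (-1.875) + (-2.25)] = -3.25.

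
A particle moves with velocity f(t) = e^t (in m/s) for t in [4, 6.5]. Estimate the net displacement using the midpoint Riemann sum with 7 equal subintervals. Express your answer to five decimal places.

607.31070

Δt = (6.5 − 4)/7 = 5/14.
Midpoints: 117/28, 127/28, 137/28, 5.25, 157/28, 167/28, 177/28.
f(117/28) ≈ 65.27254, f(127/28) ≈ 93.29013, f(137/28) ≈ 133.33398, f(5.25) ≈ 190.56627, f(157/28) ≈ 272.36494, f(167/28) ≈ 389.27488, f(177/28) ≈ 556.36724.
Sum = Δt · [f(117/28) + f(127/28) + f(137/28) + ...].
Sum ≈ 607.31070.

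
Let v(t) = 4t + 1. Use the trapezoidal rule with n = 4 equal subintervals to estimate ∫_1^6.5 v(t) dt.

88

Δt = (6.5 − 1)/4 = 1.375.
v(1) = 5, v(2.375) = 10.5, v(3.75) = 16, v(5.125) = 21.5, v(6.5) = 27.
T_4 = (Δt/2)·[v(t_0) + 2v(t_1) + 2v(t_2) + 2v(t_3) + v(t_4)].
Sum = 88.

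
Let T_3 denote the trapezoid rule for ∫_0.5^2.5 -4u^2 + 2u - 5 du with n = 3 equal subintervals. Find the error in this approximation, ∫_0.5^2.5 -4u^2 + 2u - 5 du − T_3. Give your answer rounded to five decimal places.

Exact integral: ∫_0.5^2.5 f(u) du ≈ -24.6666667.
T_3 ≈ -25.2592593.
Error ≈ -24.6666667 − (-25.2592593) ≈ 0.59259.

0.59259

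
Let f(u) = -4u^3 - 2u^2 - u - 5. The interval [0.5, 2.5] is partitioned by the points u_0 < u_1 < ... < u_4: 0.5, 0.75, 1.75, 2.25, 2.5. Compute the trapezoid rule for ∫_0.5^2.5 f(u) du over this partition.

Subinterval widths: 0.25, 1, 0.5, 0.25.
f(0.5) = -6.5, f(0.75) = -8.5625, f(1.75) = -34.3125, f(2.25) = -62.9375, f(2.5) = -82.5.
On each subinterval the trapezoid contributes (Δu_i/2)·[f(u_{i-1}) + f(u_i)].
Sum = -65.8125.

-65.8125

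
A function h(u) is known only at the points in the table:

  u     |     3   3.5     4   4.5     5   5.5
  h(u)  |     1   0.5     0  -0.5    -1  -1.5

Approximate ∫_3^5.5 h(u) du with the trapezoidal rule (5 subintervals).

-0.625

Δu = 0.5.
T_5 = (0.5/2)·[1 + 2·0.5 + 2·0 + 2·(-0.5) + 2·(-1) + (-1.5)] = -0.625.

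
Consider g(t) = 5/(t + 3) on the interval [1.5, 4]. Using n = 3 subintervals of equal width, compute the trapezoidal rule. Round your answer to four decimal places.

Δt = (4 − 1.5)/3 = 5/6.
g(1.5) = 10/9, g(7/3) = 0.9375, g(19/6) = 30/37, g(4) = 5/7.
T_3 = (Δt/2)·[g(t_0) + 2g(t_1) + 2g(t_2) + g(t_3)].
Sum ≈ 2.2175.

2.2175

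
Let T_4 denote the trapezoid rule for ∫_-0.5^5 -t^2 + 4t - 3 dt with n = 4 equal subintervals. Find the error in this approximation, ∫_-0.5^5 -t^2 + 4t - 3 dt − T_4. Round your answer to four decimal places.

Exact integral: ∫_-0.5^5 f(t) dt ≈ -8.708333.
T_4 = -10.44140625.
Error ≈ -8.708333 − (-10.44140625) ≈ 1.7331.

1.7331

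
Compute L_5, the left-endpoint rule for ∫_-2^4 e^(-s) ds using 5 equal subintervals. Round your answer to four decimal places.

12.6571

Δs = (4 − (-2))/5 = 1.2.
Left endpoints: -2, -0.8, 0.4, 1.6, 2.8.
f(-2) ≈ 7.3891, f(-0.8) ≈ 2.2255, f(0.4) ≈ 0.6703, f(1.6) ≈ 0.2019, f(2.8) ≈ 0.0608.
Sum = Δs · [f(-2) + f(-0.8) + f(0.4) + f(1.6) + f(2.8)].
Sum ≈ 12.6571.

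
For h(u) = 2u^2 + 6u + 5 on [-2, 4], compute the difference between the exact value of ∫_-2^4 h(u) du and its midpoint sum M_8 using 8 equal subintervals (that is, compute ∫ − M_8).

Exact integral: ∫_-2^4 h(u) du = 114.
M_8 = 113.4375.
Error = 114 − 113.4375 = 0.5625.

0.5625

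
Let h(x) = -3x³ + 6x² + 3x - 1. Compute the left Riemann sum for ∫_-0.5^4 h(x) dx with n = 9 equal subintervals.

-25.3125

Δx = (4 − (-0.5))/9 = 0.5.
Left endpoints: -0.5, 0, 0.5, 1, 1.5, 2, 2.5, 3, 3.5.
h(-0.5) = -0.625, h(0) = -1, h(0.5) = 1.625, h(1) = 5, h(1.5) = 6.875, h(2) = 5, h(2.5) = -2.875, h(3) = -19, h(3.5) = -45.625.
Sum = Δx · [h(-0.5) + h(0) + h(0.5) + ...].
Sum = -25.3125.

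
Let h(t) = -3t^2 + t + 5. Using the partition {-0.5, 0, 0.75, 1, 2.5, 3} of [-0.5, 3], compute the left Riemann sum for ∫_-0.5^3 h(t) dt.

5.515625

Subinterval widths: 0.5, 0.75, 0.25, 1.5, 0.5.
Left endpoints: -0.5, 0, 0.75, 1, 2.5.
h(-0.5) = 3.75, h(0) = 5, h(0.75) = 4.0625, h(1) = 3, h(2.5) = -11.25.
Sum = Σ Δt_i · h(t_i).
Sum = 5.515625.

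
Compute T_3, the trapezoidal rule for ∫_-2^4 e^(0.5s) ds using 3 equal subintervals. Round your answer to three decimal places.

Δs = (4 − (-2))/3 = 2.
f(-2) ≈ 0.368, f(0) ≈ 1.000, f(2) ≈ 2.718, f(4) ≈ 7.389.
T_3 = (Δs/2)·[f(s_0) + 2f(s_1) + 2f(s_2) + f(s_3)].
Sum ≈ 15.193.

15.193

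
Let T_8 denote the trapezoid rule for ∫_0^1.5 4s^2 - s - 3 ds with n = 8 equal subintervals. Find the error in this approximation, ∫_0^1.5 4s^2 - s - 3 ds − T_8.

-0.03515625

Exact integral: ∫_0^1.5 f(s) ds = -1.125.
T_8 = -1.08984375.
Error = -1.125 − (-1.08984375) = -0.03515625.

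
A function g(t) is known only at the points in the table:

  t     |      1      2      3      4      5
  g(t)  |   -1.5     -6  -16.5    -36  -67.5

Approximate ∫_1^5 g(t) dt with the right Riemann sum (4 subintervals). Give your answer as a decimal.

-126

Δt = 1.
Sum = 1·[(-6) + (-16.5) + (-36) + (-67.5)] = -126.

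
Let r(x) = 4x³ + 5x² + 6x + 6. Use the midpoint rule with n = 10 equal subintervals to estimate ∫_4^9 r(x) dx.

7629.6875

Δx = (9 − 4)/10 = 0.5.
Midpoints: 4.25, 4.75, 5.25, 5.75, 6.25, 6.75, 7.25, 7.75, 8.25, 8.75.
r(4.25) = 428.875, r(4.75) = 576, r(5.25) = 754.125, r(5.75) = 966.25, r(6.25) = 1215.375, r(6.75) = 1504.5, r(7.25) = 1836.625, r(7.75) = 2214.75, r(8.25) = 2641.875, r(8.75) = 3121.
Sum = Δx · [r(4.25) + r(4.75) + r(5.25) + ...].
Sum = 7629.6875.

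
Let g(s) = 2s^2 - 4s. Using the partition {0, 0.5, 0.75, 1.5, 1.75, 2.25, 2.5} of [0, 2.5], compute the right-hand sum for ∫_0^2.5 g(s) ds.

Subinterval widths: 0.5, 0.25, 0.75, 0.25, 0.5, 0.25.
Right endpoints: 0.5, 0.75, 1.5, 1.75, 2.25, 2.5.
g(0.5) = -1.5, g(0.75) = -1.875, g(1.5) = -1.5, g(1.75) = -0.875, g(2.25) = 1.125, g(2.5) = 2.5.
Sum = Σ Δs_i · g(s_i).
Sum = -1.375.

-1.375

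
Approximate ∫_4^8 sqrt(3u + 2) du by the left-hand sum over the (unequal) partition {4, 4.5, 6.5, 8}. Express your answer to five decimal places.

16.70005

Subinterval widths: 0.5, 2, 1.5.
Left endpoints: 4, 4.5, 6.5.
f(4) ≈ 3.74166, f(4.5) ≈ 3.93700, f(6.5) ≈ 4.63681.
Sum = Σ Δu_i · f(u_i).
Sum ≈ 16.70005.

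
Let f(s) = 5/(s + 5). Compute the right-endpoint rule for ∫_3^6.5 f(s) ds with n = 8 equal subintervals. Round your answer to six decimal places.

Δs = (6.5 − 3)/8 = 0.4375.
Right endpoints: 3.4375, 3.875, 4.3125, 4.75, 5.1875, 5.625, 6.0625, 6.5.
f(3.4375) = 16/27, f(3.875) = 40/71, f(4.3125) = 80/149, f(4.75) = 20/39, f(5.1875) = 80/163, f(5.625) = 8/17, f(6.0625) = 80/177, f(6.5) = 10/23.
Sum = Δs · [f(3.4375) + f(3.875) + f(4.3125) + ...].
Sum ≈ 1.773560.

1.773560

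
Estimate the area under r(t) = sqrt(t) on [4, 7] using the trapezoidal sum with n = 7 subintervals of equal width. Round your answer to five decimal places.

7.01257

Δt = (7 − 4)/7 = 3/7.
r(4) ≈ 2.00000, r(31/7) ≈ 2.10442, r(34/7) ≈ 2.20389, r(37/7) ≈ 2.29907, r(40/7) ≈ 2.39046, r(43/7) ≈ 2.47848, r(46/7) ≈ 2.56348, r(7) ≈ 2.64575.
T_7 = (Δt/2)·[r(t_0) + 2r(t_1) + ... + 2r(t_{6}) + r(t_7)].
Sum ≈ 7.01257.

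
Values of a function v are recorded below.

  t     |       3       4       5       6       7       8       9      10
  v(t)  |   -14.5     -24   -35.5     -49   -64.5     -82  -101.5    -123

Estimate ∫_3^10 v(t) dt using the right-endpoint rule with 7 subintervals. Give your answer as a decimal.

-479.5

Δt = 1.
Sum = 1·[(-24) + (-35.5) + (-49) + (-64.5) + (-82) + (-101.5) + (-123)] = -479.5.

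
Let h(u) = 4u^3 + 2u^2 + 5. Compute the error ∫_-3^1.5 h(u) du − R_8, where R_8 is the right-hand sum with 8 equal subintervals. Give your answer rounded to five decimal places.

Exact integral: ∫_-3^1.5 h(u) du = -33.1875.
R_8 ≈ -4.4736328.
Error ≈ -33.1875 − (-4.4736328) ≈ -28.71387.

-28.71387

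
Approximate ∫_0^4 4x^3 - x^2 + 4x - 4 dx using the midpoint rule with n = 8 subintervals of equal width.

Δx = (4 − 0)/8 = 0.5.
Midpoints: 0.25, 0.75, 1.25, 1.75, 2.25, 2.75, 3.25, 3.75.
f(0.25) = -3, f(0.75) = 0.125, f(1.25) = 7.25, f(1.75) = 21.375, f(2.25) = 45.5, f(2.75) = 82.625, f(3.25) = 135.75, f(3.75) = 207.875.
Sum = Δx · [f(0.25) + f(0.75) + f(1.25) + ...].
Sum = 248.75.

248.75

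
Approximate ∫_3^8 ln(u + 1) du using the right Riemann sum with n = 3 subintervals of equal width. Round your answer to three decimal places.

Δu = (8 − 3)/3 = 5/3.
Right endpoints: 14/3, 19/3, 8.
f(14/3) ≈ 1.735, f(19/3) ≈ 1.992, f(8) ≈ 2.197.
Sum = Δu · [f(14/3) + f(19/3) + f(8)].
Sum ≈ 9.874.

9.874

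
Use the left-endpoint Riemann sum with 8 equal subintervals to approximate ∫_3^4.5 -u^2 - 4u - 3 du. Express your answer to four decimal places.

Δu = (4.5 − 3)/8 = 0.1875.
Left endpoints: 3, 3.1875, 3.375, 3.5625, 3.75, 3.9375, 4.125, 4.3125.
f(3) = -24, f(3.1875) = -25.91015625, f(3.375) = -27.890625, f(3.5625) = -29.94140625, f(3.75) = -32.0625, f(3.9375) = -34.25390625, f(4.125) = -36.515625, f(4.3125) = -38.84765625.
Sum = Δu · [f(3) + f(3.1875) + f(3.375) + ...].
Sum ≈ -46.7666.

-46.7666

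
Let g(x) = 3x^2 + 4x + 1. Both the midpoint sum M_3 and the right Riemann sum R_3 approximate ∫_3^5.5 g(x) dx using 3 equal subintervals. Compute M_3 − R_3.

M_3 ≈ 183.9409722.
R_3 ≈ 215.9722222.
M_3 − R_3 = -32.03125.

-32.03125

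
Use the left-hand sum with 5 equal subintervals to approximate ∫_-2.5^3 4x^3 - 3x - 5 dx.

-71.06

Δx = (3 − (-2.5))/5 = 1.1.
Left endpoints: -2.5, -1.4, -0.3, 0.8, 1.9.
f(-2.5) = -60, f(-1.4) = -11.776, f(-0.3) = -4.208, f(0.8) = -5.352, f(1.9) = 16.736.
Sum = Δx · [f(-2.5) + f(-1.4) + f(-0.3) + f(0.8) + f(1.9)].
Sum = -71.06.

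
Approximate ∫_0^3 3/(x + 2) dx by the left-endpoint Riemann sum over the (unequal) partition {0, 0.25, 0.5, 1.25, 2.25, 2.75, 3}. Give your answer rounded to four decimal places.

3.0422

Subinterval widths: 0.25, 0.25, 0.75, 1, 0.5, 0.25.
Left endpoints: 0, 0.25, 0.5, 1.25, 2.25, 2.75.
f(0) = 1.5, f(0.25) = 4/3, f(0.5) = 1.2, f(1.25) = 12/13, f(2.25) = 12/17, f(2.75) = 12/19.
Sum = Σ Δx_i · f(x_i).
Sum ≈ 3.0422.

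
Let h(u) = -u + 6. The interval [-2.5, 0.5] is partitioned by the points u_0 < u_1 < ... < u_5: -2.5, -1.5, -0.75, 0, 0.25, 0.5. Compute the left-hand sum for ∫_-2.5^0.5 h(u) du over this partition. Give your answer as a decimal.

Subinterval widths: 1, 0.75, 0.75, 0.25, 0.25.
Left endpoints: -2.5, -1.5, -0.75, 0, 0.25.
h(-2.5) = 8.5, h(-1.5) = 7.5, h(-0.75) = 6.75, h(0) = 6, h(0.25) = 5.75.
Sum = Σ Δu_i · h(u_i).
Sum = 22.125.

22.125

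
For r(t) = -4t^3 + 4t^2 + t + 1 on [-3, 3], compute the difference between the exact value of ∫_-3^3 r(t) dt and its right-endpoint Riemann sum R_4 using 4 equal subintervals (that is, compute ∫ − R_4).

148.5

Exact integral: ∫_-3^3 r(t) dt = 78.
R_4 = -70.5.
Error = 78 − (-70.5) = 148.5.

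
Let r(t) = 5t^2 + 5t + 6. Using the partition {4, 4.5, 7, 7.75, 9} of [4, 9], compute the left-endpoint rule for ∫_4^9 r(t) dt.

Subinterval widths: 0.5, 2.5, 0.75, 1.25.
Left endpoints: 4, 4.5, 7, 7.75.
r(4) = 106, r(4.5) = 129.75, r(7) = 286, r(7.75) = 345.0625.
Sum = Σ Δt_i · r(t_i).
Sum = 1023.203125.

1023.203125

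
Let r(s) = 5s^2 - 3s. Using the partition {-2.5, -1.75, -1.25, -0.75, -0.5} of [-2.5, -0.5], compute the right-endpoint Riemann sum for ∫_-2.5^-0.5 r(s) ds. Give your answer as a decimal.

Subinterval widths: 0.75, 0.5, 0.5, 0.25.
Right endpoints: -1.75, -1.25, -0.75, -0.5.
r(-1.75) = 20.5625, r(-1.25) = 11.5625, r(-0.75) = 5.0625, r(-0.5) = 2.75.
Sum = Σ Δs_i · r(s_i).
Sum = 24.421875.

24.421875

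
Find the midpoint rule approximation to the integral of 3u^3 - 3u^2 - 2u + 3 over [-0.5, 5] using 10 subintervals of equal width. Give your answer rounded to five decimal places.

332.93648

Δu = (5 − (-0.5))/10 = 0.55.
Midpoints: -0.225, 0.325, 0.875, 1.425, 1.975, 2.525, 3.075, 3.625, 4.175, 4.725.
f(-0.225) = 208893/64000, f(0.325) = 136711/64000, f(0.875) = 493/512, f(1.425) = 175299/64000, f(1.975) = 669397/64000, f(2.525) = 1735583/64000, f(3.075) = 3565521/64000, f(3.625) = 50807/512, f(4.175) = 10283309/64000, f(4.725) = 15554487/64000.
Sum = Δu · [f(-0.225) + f(0.325) + f(0.875) + ...].
Sum ≈ 332.93648.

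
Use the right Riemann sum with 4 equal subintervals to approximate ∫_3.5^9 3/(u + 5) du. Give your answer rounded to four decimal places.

Δu = (9 − 3.5)/4 = 1.375.
Right endpoints: 4.875, 6.25, 7.625, 9.
f(4.875) = 24/79, f(6.25) = 4/15, f(7.625) = 24/101, f(9) = 3/14.
Sum = Δu · [f(4.875) + f(6.25) + f(7.625) + f(9)].
Sum ≈ 1.4058.

1.4058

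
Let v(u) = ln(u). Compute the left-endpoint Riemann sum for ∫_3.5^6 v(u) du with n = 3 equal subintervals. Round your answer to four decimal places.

3.6344

Δu = (6 − 3.5)/3 = 5/6.
Left endpoints: 3.5, 13/3, 31/6.
v(3.5) ≈ 1.2528, v(13/3) ≈ 1.4663, v(31/6) ≈ 1.6422.
Sum = Δu · [v(3.5) + v(13/3) + v(31/6)].
Sum ≈ 3.6344.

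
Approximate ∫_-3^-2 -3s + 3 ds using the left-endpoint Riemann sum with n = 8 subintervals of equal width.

10.6875

Δs = (-2 − (-3))/8 = 0.125.
Left endpoints: -3, -2.875, -2.75, -2.625, -2.5, -2.375, -2.25, -2.125.
f(-3) = 12, f(-2.875) = 11.625, f(-2.75) = 11.25, f(-2.625) = 10.875, f(-2.5) = 10.5, f(-2.375) = 10.125, f(-2.25) = 9.75, f(-2.125) = 9.375.
Sum = Δs · [f(-3) + f(-2.875) + f(-2.75) + ...].
Sum = 10.6875.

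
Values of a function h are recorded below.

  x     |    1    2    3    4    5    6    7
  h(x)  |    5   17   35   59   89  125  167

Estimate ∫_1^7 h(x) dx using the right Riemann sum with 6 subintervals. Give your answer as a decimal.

492

Δx = 1.
Sum = 1·[17 + 35 + 59 + 89 + 125 + 167] = 492.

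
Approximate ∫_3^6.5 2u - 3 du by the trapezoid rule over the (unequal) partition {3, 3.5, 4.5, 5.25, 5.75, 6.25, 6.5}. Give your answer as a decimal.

Subinterval widths: 0.5, 1, 0.75, 0.5, 0.5, 0.25.
f(3) = 3, f(3.5) = 4, f(4.5) = 6, f(5.25) = 7.5, f(5.75) = 8.5, f(6.25) = 9.5, f(6.5) = 10.
On each subinterval the trapezoid contributes (Δu_i/2)·[f(u_{i-1}) + f(u_i)].
Sum = 22.75.

22.75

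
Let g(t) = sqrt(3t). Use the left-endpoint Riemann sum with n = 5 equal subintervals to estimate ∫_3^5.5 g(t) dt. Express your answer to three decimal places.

8.626

Δt = (5.5 − 3)/5 = 0.5.
Left endpoints: 3, 3.5, 4, 4.5, 5.
g(3) ≈ 3.000, g(3.5) ≈ 3.240, g(4) ≈ 3.464, g(4.5) ≈ 3.674, g(5) ≈ 3.873.
Sum = Δt · [g(3) + g(3.5) + g(4) + g(4.5) + g(5)].
Sum ≈ 8.626.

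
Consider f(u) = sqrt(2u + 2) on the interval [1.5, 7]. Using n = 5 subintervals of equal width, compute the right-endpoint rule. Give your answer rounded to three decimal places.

Δu = (7 − 1.5)/5 = 1.1.
Right endpoints: 2.6, 3.7, 4.8, 5.9, 7.
f(2.6) ≈ 2.683, f(3.7) ≈ 3.066, f(4.8) ≈ 3.406, f(5.9) ≈ 3.715, f(7) ≈ 4.000.
Sum = Δu · [f(2.6) + f(3.7) + f(4.8) + f(5.9) + f(7)].
Sum ≈ 18.557.

18.557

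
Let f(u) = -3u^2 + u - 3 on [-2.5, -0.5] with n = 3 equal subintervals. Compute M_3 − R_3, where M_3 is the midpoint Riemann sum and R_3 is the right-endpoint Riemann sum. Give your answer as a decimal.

-6

M_3 ≈ -24.27778.
R_3 ≈ -18.27778.
M_3 − R_3 = -6.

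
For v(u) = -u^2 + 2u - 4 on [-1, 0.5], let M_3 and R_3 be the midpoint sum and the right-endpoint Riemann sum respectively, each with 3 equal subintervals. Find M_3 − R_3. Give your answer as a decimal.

-0.84375

M_3 = -7.09375.
R_3 = -6.25.
M_3 − R_3 = -0.84375.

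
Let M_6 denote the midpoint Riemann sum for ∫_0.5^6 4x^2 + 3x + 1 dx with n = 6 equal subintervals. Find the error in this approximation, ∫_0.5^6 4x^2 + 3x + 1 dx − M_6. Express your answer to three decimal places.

Exact integral: ∫_0.5^6 f(x) dx ≈ 346.95833.
M_6 ≈ 345.41782.
Error ≈ 346.95833 − 345.41782 ≈ 1.541.

1.541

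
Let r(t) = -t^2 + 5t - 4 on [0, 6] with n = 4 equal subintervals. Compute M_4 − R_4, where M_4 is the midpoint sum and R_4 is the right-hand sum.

7.875

M_4 = -4.875.
R_4 = -12.75.
M_4 − R_4 = 7.875.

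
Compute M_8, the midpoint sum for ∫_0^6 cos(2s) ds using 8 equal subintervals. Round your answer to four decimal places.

Δs = (6 − 0)/8 = 0.75.
Midpoints: 0.375, 1.125, 1.875, 2.625, 3.375, 4.125, 4.875, 5.625.
f(0.375) ≈ 0.7317, f(1.125) ≈ -0.6282, f(1.875) ≈ -0.8206, f(2.625) ≈ 0.5121, f(3.375) ≈ 0.8930, f(4.125) ≈ -0.3857, f(4.875) ≈ -0.9476, f(5.625) ≈ 0.2517.
Sum = Δs · [f(0.375) + f(1.125) + f(1.875) + ...].
Sum ≈ -0.2952.

-0.2952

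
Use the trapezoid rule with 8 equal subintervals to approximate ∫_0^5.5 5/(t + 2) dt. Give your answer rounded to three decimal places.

6.654

Δt = (5.5 − 0)/8 = 0.6875.
f(0) = 2.5, f(0.6875) = 80/43, f(1.375) = 40/27, f(2.0625) = 16/13, f(2.75) = 20/19, f(3.4375) = 80/87, f(4.125) = 40/49, f(4.8125) = 80/109, f(5.5) = 2/3.
T_8 = (Δt/2)·[f(t_0) + 2f(t_1) + ... + 2f(t_{7}) + f(t_8)].
Sum ≈ 6.654.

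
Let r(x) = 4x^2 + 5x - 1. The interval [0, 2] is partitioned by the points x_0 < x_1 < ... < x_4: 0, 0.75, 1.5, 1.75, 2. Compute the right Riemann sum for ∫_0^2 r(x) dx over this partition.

26.625

Subinterval widths: 0.75, 0.75, 0.25, 0.25.
Right endpoints: 0.75, 1.5, 1.75, 2.
r(0.75) = 5, r(1.5) = 15.5, r(1.75) = 20, r(2) = 25.
Sum = Σ Δx_i · r(x_i).
Sum = 26.625.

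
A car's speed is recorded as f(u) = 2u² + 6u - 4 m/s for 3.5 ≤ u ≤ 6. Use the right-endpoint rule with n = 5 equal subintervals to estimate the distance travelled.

Δu = (6 − 3.5)/5 = 0.5.
Right endpoints: 4, 4.5, 5, 5.5, 6.
f(4) = 52, f(4.5) = 63.5, f(5) = 76, f(5.5) = 89.5, f(6) = 104.
Sum = Δu · [f(4) + f(4.5) + f(5) + f(5.5) + f(6)].
Sum = 192.5.

192.5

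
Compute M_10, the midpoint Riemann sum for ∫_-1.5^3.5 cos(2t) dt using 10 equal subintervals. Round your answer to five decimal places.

Δt = (3.5 − (-1.5))/10 = 0.5.
Midpoints: -1.25, -0.75, -0.25, 0.25, 0.75, 1.25, 1.75, 2.25, 2.75, 3.25.
f(-1.25) ≈ -0.80114, f(-0.75) ≈ 0.07074, f(-0.25) ≈ 0.87758, f(0.25) ≈ 0.87758, f(0.75) ≈ 0.07074, f(1.25) ≈ -0.80114, f(1.75) ≈ -0.93646, f(2.25) ≈ -0.21080, f(2.75) ≈ 0.70867, f(3.25) ≈ 0.97659.
Sum = Δt · [f(-1.25) + f(-0.75) + f(-0.25) + ...].
Sum ≈ 0.41618.

0.41618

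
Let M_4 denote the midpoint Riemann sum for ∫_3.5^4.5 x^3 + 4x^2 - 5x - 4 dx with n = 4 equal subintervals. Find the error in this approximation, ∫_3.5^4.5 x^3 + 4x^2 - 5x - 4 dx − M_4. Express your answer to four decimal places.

0.0833

Exact integral: ∫_3.5^4.5 f(x) dx ≈ 105.333333.
M_4 = 105.25.
Error ≈ 105.333333 − 105.25 ≈ 0.0833.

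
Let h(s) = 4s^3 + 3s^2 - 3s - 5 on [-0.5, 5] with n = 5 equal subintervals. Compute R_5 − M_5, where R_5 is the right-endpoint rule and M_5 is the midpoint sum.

356.95

R_5 = 1025.75.
M_5 = 668.8.
R_5 − M_5 = 356.95.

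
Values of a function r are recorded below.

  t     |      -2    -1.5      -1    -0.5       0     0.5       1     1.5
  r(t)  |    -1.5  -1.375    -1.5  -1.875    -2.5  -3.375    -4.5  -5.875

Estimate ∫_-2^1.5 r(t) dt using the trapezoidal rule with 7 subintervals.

-9.40625

Δt = 0.5.
T_7 = (0.5/2)·[(-1.5) + 2·(-1.375) + 2·(-1.5) + 2·(-1.875) + 2·(-2.5) + 2·(-3.375) + 2·(-4.5) + (-5.875)] = -9.40625.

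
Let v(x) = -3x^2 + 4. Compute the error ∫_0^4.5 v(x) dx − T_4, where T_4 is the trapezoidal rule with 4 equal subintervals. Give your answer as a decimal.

2.84765625

Exact integral: ∫_0^4.5 v(x) dx = -73.125.
T_4 = -75.97265625.
Error = -73.125 − (-75.97265625) = 2.84765625.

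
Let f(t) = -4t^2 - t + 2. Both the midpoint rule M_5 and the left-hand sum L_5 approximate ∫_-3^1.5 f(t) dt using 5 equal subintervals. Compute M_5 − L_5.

M_5 = -26.91.
L_5 = -40.68.
M_5 − L_5 = 13.77.

13.77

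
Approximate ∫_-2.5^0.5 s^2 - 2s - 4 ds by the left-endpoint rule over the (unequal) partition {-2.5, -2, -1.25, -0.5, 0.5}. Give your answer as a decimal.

3.921875

Subinterval widths: 0.5, 0.75, 0.75, 1.
Left endpoints: -2.5, -2, -1.25, -0.5.
f(-2.5) = 7.25, f(-2) = 4, f(-1.25) = 0.0625, f(-0.5) = -2.75.
Sum = Σ Δs_i · f(s_i).
Sum = 3.921875.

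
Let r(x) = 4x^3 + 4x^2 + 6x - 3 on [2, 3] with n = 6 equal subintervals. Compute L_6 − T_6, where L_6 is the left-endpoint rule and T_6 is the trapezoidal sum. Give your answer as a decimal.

L_6 ≈ 93.990741.
T_6 ≈ 102.490741.
L_6 − T_6 = -8.5.

-8.5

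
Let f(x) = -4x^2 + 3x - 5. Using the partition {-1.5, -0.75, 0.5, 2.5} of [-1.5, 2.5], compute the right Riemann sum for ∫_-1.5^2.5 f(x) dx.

Subinterval widths: 0.75, 1.25, 2.
Right endpoints: -0.75, 0.5, 2.5.
f(-0.75) = -9.5, f(0.5) = -4.5, f(2.5) = -22.5.
Sum = Σ Δx_i · f(x_i).
Sum = -57.75.

-57.75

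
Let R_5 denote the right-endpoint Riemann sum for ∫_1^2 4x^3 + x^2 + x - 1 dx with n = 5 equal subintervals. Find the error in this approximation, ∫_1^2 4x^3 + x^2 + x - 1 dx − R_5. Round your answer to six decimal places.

Exact integral: ∫_1^2 f(x) dx ≈ 17.83333333.
R_5 = 21.16.
Error ≈ 17.83333333 − 21.16 ≈ -3.326667.

-3.326667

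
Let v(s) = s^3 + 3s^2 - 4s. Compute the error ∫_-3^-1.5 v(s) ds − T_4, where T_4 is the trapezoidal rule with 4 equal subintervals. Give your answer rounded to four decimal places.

0.1318

Exact integral: ∫_-3^-1.5 v(s) ds = 18.140625.
T_4 ≈ 18.008789.
Error ≈ 18.140625 − 18.008789 ≈ 0.1318.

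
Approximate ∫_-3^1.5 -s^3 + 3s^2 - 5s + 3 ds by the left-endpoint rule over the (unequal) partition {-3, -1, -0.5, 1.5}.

162.75

Subinterval widths: 2, 0.5, 2.
Left endpoints: -3, -1, -0.5.
f(-3) = 72, f(-1) = 12, f(-0.5) = 6.375.
Sum = Σ Δs_i · f(s_i).
Sum = 162.75.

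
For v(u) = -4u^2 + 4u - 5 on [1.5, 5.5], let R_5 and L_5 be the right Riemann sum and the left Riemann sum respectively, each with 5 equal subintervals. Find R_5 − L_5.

-76.8

R_5 = -221.44.
L_5 = -144.64.
R_5 − L_5 = -76.8.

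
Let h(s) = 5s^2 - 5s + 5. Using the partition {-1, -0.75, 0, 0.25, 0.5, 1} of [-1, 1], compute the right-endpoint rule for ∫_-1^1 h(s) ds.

Subinterval widths: 0.25, 0.75, 0.25, 0.25, 0.5.
Right endpoints: -0.75, 0, 0.25, 0.5, 1.
h(-0.75) = 11.5625, h(0) = 5, h(0.25) = 4.0625, h(0.5) = 3.75, h(1) = 5.
Sum = Σ Δs_i · h(s_i).
Sum = 11.09375.

11.09375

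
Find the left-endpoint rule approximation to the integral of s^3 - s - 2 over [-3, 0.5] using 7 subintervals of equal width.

Δs = (0.5 − (-3))/7 = 0.5.
Left endpoints: -3, -2.5, -2, -1.5, -1, -0.5, 0.
f(-3) = -26, f(-2.5) = -15.125, f(-2) = -8, f(-1.5) = -3.875, f(-1) = -2, f(-0.5) = -1.625, f(0) = -2.
Sum = Δs · [f(-3) + f(-2.5) + f(-2) + ...].
Sum = -29.3125.

-29.3125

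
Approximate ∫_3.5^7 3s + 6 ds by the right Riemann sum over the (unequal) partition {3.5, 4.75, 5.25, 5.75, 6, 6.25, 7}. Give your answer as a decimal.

Subinterval widths: 1.25, 0.5, 0.5, 0.25, 0.25, 0.75.
Right endpoints: 4.75, 5.25, 5.75, 6, 6.25, 7.
f(4.75) = 20.25, f(5.25) = 21.75, f(5.75) = 23.25, f(6) = 24, f(6.25) = 24.75, f(7) = 27.
Sum = Σ Δs_i · f(s_i).
Sum = 80.25.

80.25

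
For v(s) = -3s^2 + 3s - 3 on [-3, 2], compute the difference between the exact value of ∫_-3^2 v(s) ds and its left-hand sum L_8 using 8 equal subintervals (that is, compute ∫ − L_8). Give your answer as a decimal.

10.3515625

Exact integral: ∫_-3^2 v(s) ds = -57.5.
L_8 = -67.8515625.
Error = -57.5 − (-67.8515625) = 10.3515625.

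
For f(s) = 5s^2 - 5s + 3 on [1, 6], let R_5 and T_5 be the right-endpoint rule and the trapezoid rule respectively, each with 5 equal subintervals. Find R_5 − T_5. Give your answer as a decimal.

75

R_5 = 365.
T_5 = 290.
R_5 − T_5 = 75.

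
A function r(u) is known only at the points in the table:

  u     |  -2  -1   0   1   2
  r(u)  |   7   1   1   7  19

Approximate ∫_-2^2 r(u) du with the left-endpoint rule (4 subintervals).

Δu = 1.
Sum = 1·[7 + 1 + 1 + 7] = 16.

16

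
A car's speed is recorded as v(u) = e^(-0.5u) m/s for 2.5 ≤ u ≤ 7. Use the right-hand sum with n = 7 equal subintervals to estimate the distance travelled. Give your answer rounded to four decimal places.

Δu = (7 − 2.5)/7 = 9/14.
Right endpoints: 22/7, 53/14, 31/7, 71/14, 40/7, 89/14, 7.
v(22/7) ≈ 0.2077, v(53/14) ≈ 0.1506, v(31/7) ≈ 0.1092, v(71/14) ≈ 0.0792, v(40/7) ≈ 0.0574, v(89/14) ≈ 0.0416, v(7) ≈ 0.0302.
Sum = Δu · [v(22/7) + v(53/14) + v(31/7) + ...].
Sum ≈ 0.4346.

0.4346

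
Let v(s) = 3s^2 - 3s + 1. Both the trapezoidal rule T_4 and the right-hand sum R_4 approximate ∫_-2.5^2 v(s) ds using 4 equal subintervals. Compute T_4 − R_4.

11.390625

T_4 = 34.34765625.
R_4 = 22.95703125.
T_4 − R_4 = 11.390625.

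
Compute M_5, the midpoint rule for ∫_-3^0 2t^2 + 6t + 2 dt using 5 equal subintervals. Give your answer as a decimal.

Δt = (0 − (-3))/5 = 0.6.
Midpoints: -2.7, -2.1, -1.5, -0.9, -0.3.
f(-2.7) = 0.38, f(-2.1) = -1.78, f(-1.5) = -2.5, f(-0.9) = -1.78, f(-0.3) = 0.38.
Sum = Δt · [f(-2.7) + f(-2.1) + f(-1.5) + f(-0.9) + f(-0.3)].
Sum = -3.18.

-3.18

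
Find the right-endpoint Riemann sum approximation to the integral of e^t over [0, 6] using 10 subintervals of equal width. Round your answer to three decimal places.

535.158

Δt = (6 − 0)/10 = 0.6.
Right endpoints: 0.6, 1.2, 1.8, 2.4, 3, 3.6, 4.2, 4.8, 5.4, 6.
f(0.6) ≈ 1.822, f(1.2) ≈ 3.320, f(1.8) ≈ 6.050, f(2.4) ≈ 11.023, f(3) ≈ 20.086, f(3.6) ≈ 36.598, f(4.2) ≈ 66.686, f(4.8) ≈ 121.510, f(5.4) ≈ 221.406, f(6) ≈ 403.429.
Sum = Δt · [f(0.6) + f(1.2) + f(1.8) + ...].
Sum ≈ 535.158.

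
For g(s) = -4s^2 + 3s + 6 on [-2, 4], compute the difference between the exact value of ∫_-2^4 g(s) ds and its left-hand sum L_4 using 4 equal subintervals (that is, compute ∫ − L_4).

Exact integral: ∫_-2^4 g(s) ds = -42.
L_4 = -28.5.
Error = -42 − (-28.5) = -13.5.

-13.5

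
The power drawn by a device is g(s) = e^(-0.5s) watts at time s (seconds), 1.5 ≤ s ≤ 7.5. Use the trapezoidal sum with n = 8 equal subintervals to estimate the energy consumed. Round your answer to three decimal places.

Δs = (7.5 − 1.5)/8 = 0.75.
g(1.5) ≈ 0.472, g(2.25) ≈ 0.325, g(3) ≈ 0.223, g(3.75) ≈ 0.153, g(4.5) ≈ 0.105, g(5.25) ≈ 0.072, g(6) ≈ 0.050, g(6.75) ≈ 0.034, g(7.5) ≈ 0.024.
T_8 = (Δs/2)·[g(s_0) + 2g(s_1) + ... + 2g(s_{7}) + g(s_8)].
Sum ≈ 0.908.

0.908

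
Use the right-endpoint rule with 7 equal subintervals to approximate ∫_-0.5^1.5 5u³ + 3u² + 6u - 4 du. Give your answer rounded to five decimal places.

13.10714

Δu = (1.5 − (-0.5))/7 = 2/7.
Right endpoints: -3/14, 1/14, 5/14, 9/14, 13/14, 17/14, 1.5.
f(-3/14) = -14261/2744, f(1/14) = -9753/2744, f(5/14) = -3421/2744, f(9/14) = 6655/2744, f(13/14) = 22395/2744, f(17/14) = 45719/2744, f(1.5) = 28.625.
Sum = Δu · [f(-3/14) + f(1/14) + f(5/14) + ...].
Sum ≈ 13.10714.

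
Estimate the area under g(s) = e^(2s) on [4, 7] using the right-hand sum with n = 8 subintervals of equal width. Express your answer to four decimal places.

Δs = (7 − 4)/8 = 0.375.
Right endpoints: 4.375, 4.75, 5.125, 5.5, 5.875, 6.25, 6.625, 7.
g(4.375) ≈ 6310.6881, g(4.75) ≈ 13359.7268, g(5.125) ≈ 28282.5419, g(5.5) ≈ 59874.1417, g(5.875) ≈ 126753.5590, g(6.25) ≈ 268337.2865, g(6.625) ≈ 568070.0400, g(7) ≈ 1202604.2842.
Sum = Δs · [g(4.375) + g(4.75) + g(5.125) + ...].
Sum ≈ 852597.1006.

852597.1006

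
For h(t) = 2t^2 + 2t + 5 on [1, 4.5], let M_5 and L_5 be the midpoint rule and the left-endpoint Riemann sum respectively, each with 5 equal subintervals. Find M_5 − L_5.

M_5 = 96.5475.
L_5 = 81.48.
M_5 − L_5 = 15.0675.

15.0675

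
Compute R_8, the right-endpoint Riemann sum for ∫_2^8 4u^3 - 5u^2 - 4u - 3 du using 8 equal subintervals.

3767.4375

Δu = (8 − 2)/8 = 0.75.
Right endpoints: 2.75, 3.5, 4.25, 5, 5.75, 6.5, 7.25, 8.
f(2.75) = 31.375, f(3.5) = 93.25, f(4.25) = 196.75, f(5) = 352, f(5.75) = 569.125, f(6.5) = 858.25, f(7.25) = 1229.5, f(8) = 1693.
Sum = Δu · [f(2.75) + f(3.5) + f(4.25) + ...].
Sum = 3767.4375.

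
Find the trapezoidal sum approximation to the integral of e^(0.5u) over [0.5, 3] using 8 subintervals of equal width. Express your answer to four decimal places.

Δu = (3 − 0.5)/8 = 0.3125.
f(0.5) ≈ 1.2840, f(0.8125) ≈ 1.5012, f(1.125) ≈ 1.7551, f(1.4375) ≈ 2.0519, f(1.75) ≈ 2.3989, f(2.0625) ≈ 2.8046, f(2.375) ≈ 3.2789, f(2.6875) ≈ 3.8334, f(3) ≈ 4.4817.
T_8 = (Δu/2)·[f(u_0) + 2f(u_1) + ... + 2f(u_{7}) + f(u_8)].
Sum ≈ 6.4083.

6.4083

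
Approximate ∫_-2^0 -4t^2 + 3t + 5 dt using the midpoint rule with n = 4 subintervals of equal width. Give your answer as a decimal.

Δt = (0 − (-2))/4 = 0.5.
Midpoints: -1.75, -1.25, -0.75, -0.25.
f(-1.75) = -12.5, f(-1.25) = -5, f(-0.75) = 0.5, f(-0.25) = 4.
Sum = Δt · [f(-1.75) + f(-1.25) + f(-0.75) + f(-0.25)].
Sum = -6.5.

-6.5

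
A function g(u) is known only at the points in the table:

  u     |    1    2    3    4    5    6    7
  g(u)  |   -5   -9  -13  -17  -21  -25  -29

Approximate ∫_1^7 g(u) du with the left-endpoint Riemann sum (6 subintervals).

-90

Δu = 1.
Sum = 1·[(-5) + (-9) + (-13) + (-17) + (-21) + (-25)] = -90.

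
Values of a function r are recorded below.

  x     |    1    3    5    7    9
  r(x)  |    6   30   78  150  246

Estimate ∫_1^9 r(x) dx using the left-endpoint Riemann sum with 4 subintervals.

Δx = 2.
Sum = 2·[6 + 30 + 78 + 150] = 528.

528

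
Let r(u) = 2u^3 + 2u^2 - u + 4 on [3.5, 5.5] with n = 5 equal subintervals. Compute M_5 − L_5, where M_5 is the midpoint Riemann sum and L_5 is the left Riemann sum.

M_5 = 463.06.
L_5 = 409.18.
M_5 − L_5 = 53.88.

53.88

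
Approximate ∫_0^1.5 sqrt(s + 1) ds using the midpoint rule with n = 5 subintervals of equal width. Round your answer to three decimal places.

Δs = (1.5 − 0)/5 = 0.3.
Midpoints: 0.15, 0.45, 0.75, 1.05, 1.35.
f(0.15) ≈ 1.072, f(0.45) ≈ 1.204, f(0.75) ≈ 1.323, f(1.05) ≈ 1.432, f(1.35) ≈ 1.533.
Sum = Δs · [f(0.15) + f(0.45) + f(0.75) + f(1.05) + f(1.35)].
Sum ≈ 1.969.

1.969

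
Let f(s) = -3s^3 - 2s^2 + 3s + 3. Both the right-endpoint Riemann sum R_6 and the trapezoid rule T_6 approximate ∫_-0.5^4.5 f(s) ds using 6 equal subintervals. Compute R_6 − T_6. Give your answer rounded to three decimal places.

R_6 ≈ -459.38657.
T_6 ≈ -334.90741.
R_6 − T_6 ≈ -124.479.

-124.479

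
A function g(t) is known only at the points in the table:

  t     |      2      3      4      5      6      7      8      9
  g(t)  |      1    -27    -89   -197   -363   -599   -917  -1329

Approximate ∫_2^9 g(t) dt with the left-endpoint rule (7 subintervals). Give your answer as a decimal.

Δt = 1.
Sum = 1·[1 + (-27) + (-89) + (-197) + (-363) + (-599) + (-917)] = -2191.

-2191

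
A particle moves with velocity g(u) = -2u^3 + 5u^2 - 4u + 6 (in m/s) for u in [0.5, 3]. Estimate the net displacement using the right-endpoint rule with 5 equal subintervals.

-3.75

Δu = (3 − 0.5)/5 = 0.5.
Right endpoints: 1, 1.5, 2, 2.5, 3.
g(1) = 5, g(1.5) = 4.5, g(2) = 2, g(2.5) = -4, g(3) = -15.
Sum = Δu · [g(1) + g(1.5) + g(2) + g(2.5) + g(3)].
Sum = -3.75.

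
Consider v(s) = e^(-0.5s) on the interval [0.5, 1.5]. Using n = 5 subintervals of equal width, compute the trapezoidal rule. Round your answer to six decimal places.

Δs = (1.5 − 0.5)/5 = 0.2.
v(0.5) ≈ 0.778801, v(0.7) ≈ 0.704688, v(0.9) ≈ 0.637628, v(1.1) ≈ 0.576950, v(1.3) ≈ 0.522046, v(1.5) ≈ 0.472367.
T_5 = (Δs/2)·[v(s_0) + 2v(s_1) + ... + 2v(s_{4}) + v(s_5)].
Sum ≈ 0.613379.

0.613379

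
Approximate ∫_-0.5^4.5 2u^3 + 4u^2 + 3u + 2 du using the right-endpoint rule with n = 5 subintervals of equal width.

Δu = (4.5 − (-0.5))/5 = 1.
Right endpoints: 0.5, 1.5, 2.5, 3.5, 4.5.
f(0.5) = 4.75, f(1.5) = 22.25, f(2.5) = 65.75, f(3.5) = 147.25, f(4.5) = 278.75.
Sum = Δu · [f(0.5) + f(1.5) + f(2.5) + f(3.5) + f(4.5)].
Sum = 518.75.

518.75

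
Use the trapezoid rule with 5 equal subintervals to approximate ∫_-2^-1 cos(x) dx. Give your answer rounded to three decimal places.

Δx = (-1 − (-2))/5 = 0.2.
f(-2) ≈ -0.416, f(-1.8) ≈ -0.227, f(-1.6) ≈ -0.029, f(-1.4) ≈ 0.170, f(-1.2) ≈ 0.362, f(-1) ≈ 0.540.
T_5 = (Δx/2)·[f(x_0) + 2f(x_1) + ... + 2f(x_{4}) + f(x_5)].
Sum ≈ 0.068.

0.068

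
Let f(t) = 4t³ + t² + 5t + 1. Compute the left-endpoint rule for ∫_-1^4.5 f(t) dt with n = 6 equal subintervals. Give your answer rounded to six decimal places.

320.018519

Δt = (4.5 − (-1))/6 = 11/12.
Left endpoints: -1, -1/12, 5/6, 1.75, 8/3, 43/12.
f(-1) = -7, f(-1/12) = 127/216, f(5/6) = 883/108, f(1.75) = 34.25, f(8/3) = 2627/27, f(43/12) = 46613/216.
Sum = Δt · [f(-1) + f(-1/12) + f(5/6) + ...].
Sum ≈ 320.018519.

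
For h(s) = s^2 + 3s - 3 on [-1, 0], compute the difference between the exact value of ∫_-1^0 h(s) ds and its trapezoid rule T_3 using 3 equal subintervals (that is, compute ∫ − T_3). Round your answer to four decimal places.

Exact integral: ∫_-1^0 h(s) ds ≈ -4.166667.
T_3 ≈ -4.148148.
Error ≈ -4.166667 − (-4.148148) ≈ -0.0185.

-0.0185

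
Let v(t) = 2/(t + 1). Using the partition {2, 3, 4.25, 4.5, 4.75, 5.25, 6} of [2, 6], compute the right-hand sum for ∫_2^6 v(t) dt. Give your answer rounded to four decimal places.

Subinterval widths: 1, 1.25, 0.25, 0.25, 0.5, 0.75.
Right endpoints: 3, 4.25, 4.5, 4.75, 5.25, 6.
v(3) = 0.5, v(4.25) = 8/21, v(4.5) = 4/11, v(4.75) = 8/23, v(5.25) = 0.32, v(6) = 2/7.
Sum = Σ Δt_i · v(t_i).
Sum ≈ 1.5283.

1.5283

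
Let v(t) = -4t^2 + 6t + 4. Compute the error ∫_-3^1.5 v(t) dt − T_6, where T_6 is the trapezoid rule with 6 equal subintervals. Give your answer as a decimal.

1.6875

Exact integral: ∫_-3^1.5 v(t) dt = -42.75.
T_6 = -44.4375.
Error = -42.75 − (-44.4375) = 1.6875.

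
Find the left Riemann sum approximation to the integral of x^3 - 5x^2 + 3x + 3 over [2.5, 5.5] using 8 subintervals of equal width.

5.7890625

Δx = (5.5 − 2.5)/8 = 0.375.
Left endpoints: 2.5, 2.875, 3.25, 3.625, 4, 4.375, 4.75, 5.125.
f(2.5) = -5.125, f(2.875) = -3041/512, f(3.25) = -5.734375, f(3.625) = -2147/512, f(4) = -1, f(4.375) = 2131/512, f(4.75) = 11.609375, f(5.125) = 11089/512.
Sum = Δx · [f(2.5) + f(2.875) + f(3.25) + ...].
Sum = 5.7890625.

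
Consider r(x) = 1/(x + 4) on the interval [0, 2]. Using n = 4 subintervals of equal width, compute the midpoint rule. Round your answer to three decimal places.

0.405

Δx = (2 − 0)/4 = 0.5.
Midpoints: 0.25, 0.75, 1.25, 1.75.
r(0.25) = 4/17, r(0.75) = 4/19, r(1.25) = 4/21, r(1.75) = 4/23.
Sum = Δx · [r(0.25) + r(0.75) + r(1.25) + r(1.75)].
Sum ≈ 0.405.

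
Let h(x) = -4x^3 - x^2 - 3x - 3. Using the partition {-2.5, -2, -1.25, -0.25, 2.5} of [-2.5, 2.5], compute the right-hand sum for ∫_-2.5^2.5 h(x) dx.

-199.4375

Subinterval widths: 0.5, 0.75, 1, 2.75.
Right endpoints: -2, -1.25, -0.25, 2.5.
h(-2) = 31, h(-1.25) = 7, h(-0.25) = -2.25, h(2.5) = -79.25.
Sum = Σ Δx_i · h(x_i).
Sum = -199.4375.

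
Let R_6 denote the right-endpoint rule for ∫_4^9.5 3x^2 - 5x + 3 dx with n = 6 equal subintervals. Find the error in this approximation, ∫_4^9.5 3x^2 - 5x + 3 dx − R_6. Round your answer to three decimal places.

-91.800

Exact integral: ∫_4^9.5 f(x) dx = 624.25.
R_6 ≈ 716.05035.
Error ≈ 624.25 − 716.05035 ≈ -91.800.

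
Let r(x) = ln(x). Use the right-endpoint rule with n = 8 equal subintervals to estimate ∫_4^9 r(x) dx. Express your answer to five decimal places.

Δx = (9 − 4)/8 = 0.625.
Right endpoints: 4.625, 5.25, 5.875, 6.5, 7.125, 7.75, 8.375, 9.
r(4.625) ≈ 1.53148, r(5.25) ≈ 1.65823, r(5.875) ≈ 1.77071, r(6.5) ≈ 1.87180, r(7.125) ≈ 1.96361, r(7.75) ≈ 2.04769, r(8.375) ≈ 2.12525, r(9) ≈ 2.19722.
Sum = Δx · [r(4.625) + r(5.25) + r(5.875) + ...].
Sum ≈ 9.47874.

9.47874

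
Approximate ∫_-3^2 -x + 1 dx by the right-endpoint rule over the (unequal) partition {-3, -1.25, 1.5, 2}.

2.0625

Subinterval widths: 1.75, 2.75, 0.5.
Right endpoints: -1.25, 1.5, 2.
f(-1.25) = 2.25, f(1.5) = -0.5, f(2) = -1.
Sum = Σ Δx_i · f(x_i).
Sum = 2.0625.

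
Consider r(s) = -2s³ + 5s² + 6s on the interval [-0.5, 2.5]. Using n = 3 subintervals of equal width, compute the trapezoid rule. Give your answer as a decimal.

Δs = (2.5 − (-0.5))/3 = 1.
r(-0.5) = -1.5, r(0.5) = 4, r(1.5) = 13.5, r(2.5) = 15.
T_3 = (Δs/2)·[r(s_0) + 2r(s_1) + 2r(s_2) + r(s_3)].
Sum = 24.25.

24.25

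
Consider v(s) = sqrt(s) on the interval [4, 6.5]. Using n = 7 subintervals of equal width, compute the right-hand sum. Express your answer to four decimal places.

5.8121

Δs = (6.5 − 4)/7 = 5/14.
Right endpoints: 61/14, 33/7, 71/14, 38/7, 81/14, 43/7, 6.5.
v(61/14) ≈ 2.0874, v(33/7) ≈ 2.1712, v(71/14) ≈ 2.2520, v(38/7) ≈ 2.3299, v(81/14) ≈ 2.4054, v(43/7) ≈ 2.4785, v(6.5) ≈ 2.5495.
Sum = Δs · [v(61/14) + v(33/7) + v(71/14) + ...].
Sum ≈ 5.8121.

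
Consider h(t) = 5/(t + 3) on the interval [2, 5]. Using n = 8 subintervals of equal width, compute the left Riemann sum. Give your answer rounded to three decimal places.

2.422

Δt = (5 − 2)/8 = 0.375.
Left endpoints: 2, 2.375, 2.75, 3.125, 3.5, 3.875, 4.25, 4.625.
h(2) = 1, h(2.375) = 40/43, h(2.75) = 20/23, h(3.125) = 40/49, h(3.5) = 10/13, h(3.875) = 8/11, h(4.25) = 20/29, h(4.625) = 40/61.
Sum = Δt · [h(2) + h(2.375) + h(2.75) + ...].
Sum ≈ 2.422.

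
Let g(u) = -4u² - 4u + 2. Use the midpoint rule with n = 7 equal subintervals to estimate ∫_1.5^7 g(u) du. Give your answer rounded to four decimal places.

Δu = (7 − 1.5)/7 = 11/14.
Midpoints: 53/28, 75/28, 97/28, 4.25, 141/28, 163/28, 185/28.
g(53/28) = -3901/196, g(75/28) = -7333/196, g(97/28) = -11733/196, g(4.25) = -87.25, g(141/28) = -23437/196, g(163/28) = -30741/196, g(185/28) = -39013/196.
Sum = Δu · [g(53/28) + g(75/28) + g(97/28) + ...].
Sum ≈ -534.2015.

-534.2015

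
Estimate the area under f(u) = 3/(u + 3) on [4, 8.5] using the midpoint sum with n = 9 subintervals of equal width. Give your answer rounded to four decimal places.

1.4889

Δu = (8.5 − 4)/9 = 0.5.
Midpoints: 4.25, 4.75, 5.25, 5.75, 6.25, 6.75, 7.25, 7.75, 8.25.
f(4.25) = 12/29, f(4.75) = 12/31, f(5.25) = 4/11, f(5.75) = 12/35, f(6.25) = 12/37, f(6.75) = 4/13, f(7.25) = 12/41, f(7.75) = 12/43, f(8.25) = 4/15.
Sum = Δu · [f(4.25) + f(4.75) + f(5.25) + ...].
Sum ≈ 1.4889.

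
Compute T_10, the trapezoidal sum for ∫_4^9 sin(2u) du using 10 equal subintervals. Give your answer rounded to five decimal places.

Δu = (9 − 4)/10 = 0.5.
f(4) ≈ 0.98936, f(4.5) ≈ 0.41212, f(5) ≈ -0.54402, f(5.5) ≈ -0.99999, f(6) ≈ -0.53657, f(6.5) ≈ 0.42017, f(7) ≈ 0.99061, f(7.5) ≈ 0.65029, f(8) ≈ -0.28790, f(8.5) ≈ -0.96140, f(9) ≈ -0.75099.
T_10 = (Δu/2)·[f(u_0) + 2f(u_1) + ... + 2f(u_{9}) + f(u_10)].
Sum ≈ -0.36876.

-0.36876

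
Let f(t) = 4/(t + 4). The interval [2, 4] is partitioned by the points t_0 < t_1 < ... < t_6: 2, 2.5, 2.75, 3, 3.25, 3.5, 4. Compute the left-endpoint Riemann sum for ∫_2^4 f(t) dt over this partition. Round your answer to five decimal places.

1.18278

Subinterval widths: 0.5, 0.25, 0.25, 0.25, 0.25, 0.5.
Left endpoints: 2, 2.5, 2.75, 3, 3.25, 3.5.
f(2) = 2/3, f(2.5) = 8/13, f(2.75) = 16/27, f(3) = 4/7, f(3.25) = 16/29, f(3.5) = 8/15.
Sum = Σ Δt_i · f(t_i).
Sum ≈ 1.18278.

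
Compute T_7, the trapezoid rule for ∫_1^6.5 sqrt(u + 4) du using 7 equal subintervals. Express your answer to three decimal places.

Δu = (6.5 − 1)/7 = 11/14.
f(1) ≈ 2.236, f(25/14) ≈ 2.405, f(18/7) ≈ 2.563, f(47/14) ≈ 2.712, f(29/7) ≈ 2.854, f(69/14) ≈ 2.988, f(40/7) ≈ 3.117, f(6.5) ≈ 3.240.
T_7 = (Δu/2)·[f(u_0) + 2f(u_1) + ... + 2f(u_{6}) + f(u_7)].
Sum ≈ 15.225.

15.225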